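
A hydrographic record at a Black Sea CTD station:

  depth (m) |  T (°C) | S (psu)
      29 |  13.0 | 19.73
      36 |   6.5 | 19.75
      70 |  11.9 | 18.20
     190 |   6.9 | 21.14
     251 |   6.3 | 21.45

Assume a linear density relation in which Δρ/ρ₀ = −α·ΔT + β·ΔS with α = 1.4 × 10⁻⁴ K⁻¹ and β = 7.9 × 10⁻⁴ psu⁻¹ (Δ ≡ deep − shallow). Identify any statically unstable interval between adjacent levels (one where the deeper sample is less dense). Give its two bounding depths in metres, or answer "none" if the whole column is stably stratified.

36–70 m

Evaluate Δρ/ρ₀ = −αΔT + βΔS across each adjacent pair:
  29–36 m: −αΔT+βΔS = −(1.4 × 10⁻⁴)(-6.5)+(7.9 × 10⁻⁴)(+0.02) = 9.3 × 10⁻⁴ → stable
  36–70 m: −αΔT+βΔS = −(1.4 × 10⁻⁴)(+5.4)+(7.9 × 10⁻⁴)(-1.55) = -2.0 × 10⁻³ → UNSTABLE
  70–190 m: −αΔT+βΔS = −(1.4 × 10⁻⁴)(-5.0)+(7.9 × 10⁻⁴)(+2.94) = 3.0 × 10⁻³ → stable
  190–251 m: −αΔT+βΔS = −(1.4 × 10⁻⁴)(-0.6)+(7.9 × 10⁻⁴)(+0.31) = 3.3 × 10⁻⁴ → stable
The 36–70 m interval has Δρ < 0: lighter water underlies denser water.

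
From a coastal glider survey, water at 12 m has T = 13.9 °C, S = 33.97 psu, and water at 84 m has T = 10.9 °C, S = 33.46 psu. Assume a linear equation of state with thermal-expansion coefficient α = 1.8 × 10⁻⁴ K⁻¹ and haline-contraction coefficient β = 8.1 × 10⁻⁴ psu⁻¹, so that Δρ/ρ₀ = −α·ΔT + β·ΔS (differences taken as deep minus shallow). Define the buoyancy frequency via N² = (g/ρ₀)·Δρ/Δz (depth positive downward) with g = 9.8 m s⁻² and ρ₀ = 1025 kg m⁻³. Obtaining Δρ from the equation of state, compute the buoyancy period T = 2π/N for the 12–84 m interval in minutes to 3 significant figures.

ΔT = -3.0 K, ΔS = -0.51 psu (deep − shallow).
Δρ/ρ₀ = −αΔT + βΔS = 5.40 × 10⁻⁴ − 4.131 × 10⁻⁴ = 1.269 × 10⁻⁴, so Δρ ≈ 0.1301 kg m⁻³.
N² = (g/ρ₀)·Δρ/Δz = g·(Δρ/ρ₀)/Δz = 9.8 × 1.269 × 10⁻⁴ / 72 = 1.7273 × 10⁻⁵ s⁻².
N = √(1.7273 × 10⁻⁵) = 4.1561 × 10⁻³ rad s⁻¹ → T = 2π/N = 1.5118 × 10³ s = 25.197 min ≈ 25.2 min.

25.2 min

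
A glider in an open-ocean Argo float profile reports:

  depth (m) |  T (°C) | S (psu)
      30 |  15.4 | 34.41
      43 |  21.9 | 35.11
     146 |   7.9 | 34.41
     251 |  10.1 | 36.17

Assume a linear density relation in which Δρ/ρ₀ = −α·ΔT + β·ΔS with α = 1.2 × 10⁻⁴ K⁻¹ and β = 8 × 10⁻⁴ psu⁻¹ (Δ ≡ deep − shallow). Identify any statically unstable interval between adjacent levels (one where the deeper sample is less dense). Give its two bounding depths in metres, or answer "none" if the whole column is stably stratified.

Evaluate Δρ/ρ₀ = −αΔT + βΔS across each adjacent pair:
  30–43 m: −αΔT+βΔS = −(1.2 × 10⁻⁴)(+6.5)+(8 × 10⁻⁴)(+0.70) = -2.2 × 10⁻⁴ → UNSTABLE
  43–146 m: −αΔT+βΔS = −(1.2 × 10⁻⁴)(-14.0)+(8 × 10⁻⁴)(-0.70) = 1.1 × 10⁻³ → stable
  146–251 m: −αΔT+βΔS = −(1.2 × 10⁻⁴)(+2.2)+(8 × 10⁻⁴)(+1.76) = 1.1 × 10⁻³ → stable
The 30–43 m interval has Δρ < 0: lighter water underlies denser water.

30–43 m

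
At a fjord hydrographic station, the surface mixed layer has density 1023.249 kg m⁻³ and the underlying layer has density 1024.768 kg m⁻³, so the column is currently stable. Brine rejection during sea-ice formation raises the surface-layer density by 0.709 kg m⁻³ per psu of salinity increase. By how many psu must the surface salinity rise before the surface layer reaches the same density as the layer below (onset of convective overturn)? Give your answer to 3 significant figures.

Density deficit of the surface layer: 1024.768 − 1023.249 = 1.519 kg m⁻³.
Required change = 1.519 / 0.709 = 2.14 psu.

2.14 psu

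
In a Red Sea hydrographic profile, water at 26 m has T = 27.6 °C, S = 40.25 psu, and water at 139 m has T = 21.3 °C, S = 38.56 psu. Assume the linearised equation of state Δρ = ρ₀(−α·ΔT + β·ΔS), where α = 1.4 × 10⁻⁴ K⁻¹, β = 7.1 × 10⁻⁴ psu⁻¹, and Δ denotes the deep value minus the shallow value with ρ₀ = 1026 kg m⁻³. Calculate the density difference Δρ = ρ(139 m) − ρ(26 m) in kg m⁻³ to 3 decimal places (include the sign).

-0.326 kg m⁻³

ΔT = -6.3 K, ΔS = -1.69 psu (deep − shallow).
Δρ/ρ₀ = −(1.4 × 10⁻⁴)(-6.3) + (7.1 × 10⁻⁴)(-1.69) = -3.179 × 10⁻⁴.
Δρ = 1026 × (-3.179 × 10⁻⁴) = -0.326 kg m⁻³.
Negative Δρ: lighter below, statically unstable.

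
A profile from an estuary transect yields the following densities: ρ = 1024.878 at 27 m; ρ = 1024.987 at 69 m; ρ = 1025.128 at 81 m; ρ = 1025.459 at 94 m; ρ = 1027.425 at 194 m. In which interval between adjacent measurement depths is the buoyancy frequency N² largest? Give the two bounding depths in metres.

Compute the density gradient over each adjacent pair:
  27–69 m: Δρ/Δz = 0.109/42 = 2.6 × 10⁻³ kg m⁻⁴
  69–81 m: Δρ/Δz = 0.141/12 = 0.012 kg m⁻⁴
  81–94 m: Δρ/Δz = 0.331/13 = 0.025 kg m⁻⁴
  94–194 m: Δρ/Δz = 1.966/100 = 0.020 kg m⁻⁴
The largest gradient is in the 81–94 m interval — the pycnocline.

81–94 m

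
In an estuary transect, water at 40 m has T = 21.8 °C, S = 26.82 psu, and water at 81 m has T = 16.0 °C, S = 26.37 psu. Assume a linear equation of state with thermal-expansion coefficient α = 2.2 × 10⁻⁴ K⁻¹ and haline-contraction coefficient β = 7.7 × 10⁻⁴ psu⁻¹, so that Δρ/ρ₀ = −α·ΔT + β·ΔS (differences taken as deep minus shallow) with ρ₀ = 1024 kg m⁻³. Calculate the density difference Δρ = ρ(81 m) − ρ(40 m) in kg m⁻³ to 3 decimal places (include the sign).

+0.952 kg m⁻³

ΔT = -5.8 K, ΔS = -0.45 psu (deep − shallow).
Δρ/ρ₀ = −(2.2 × 10⁻⁴)(-5.8) + (7.7 × 10⁻⁴)(-0.45) = 9.295 × 10⁻⁴.
Δρ = 1024 × (9.295 × 10⁻⁴) = +0.952 kg m⁻³.
Positive Δρ: denser below, stable.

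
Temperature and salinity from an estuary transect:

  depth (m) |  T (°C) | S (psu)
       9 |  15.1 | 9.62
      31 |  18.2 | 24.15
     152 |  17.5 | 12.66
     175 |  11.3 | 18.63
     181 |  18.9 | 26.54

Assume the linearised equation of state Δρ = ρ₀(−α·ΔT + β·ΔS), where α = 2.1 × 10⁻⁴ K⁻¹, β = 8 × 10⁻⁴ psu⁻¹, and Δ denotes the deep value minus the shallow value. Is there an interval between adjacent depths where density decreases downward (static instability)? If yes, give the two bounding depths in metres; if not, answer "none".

Evaluate Δρ/ρ₀ = −αΔT + βΔS across each adjacent pair:
  9–31 m: −αΔT+βΔS = −(2.1 × 10⁻⁴)(+3.1)+(8 × 10⁻⁴)(+14.53) = 0.011 → stable
  31–152 m: −αΔT+βΔS = −(2.1 × 10⁻⁴)(-0.7)+(8 × 10⁻⁴)(-11.49) = -9.0 × 10⁻³ → UNSTABLE
  152–175 m: −αΔT+βΔS = −(2.1 × 10⁻⁴)(-6.2)+(8 × 10⁻⁴)(+5.97) = 6.1 × 10⁻³ → stable
  175–181 m: −αΔT+βΔS = −(2.1 × 10⁻⁴)(+7.6)+(8 × 10⁻⁴)(+7.91) = 4.7 × 10⁻³ → stable
The 31–152 m interval has Δρ < 0: lighter water underlies denser water.

31–152 m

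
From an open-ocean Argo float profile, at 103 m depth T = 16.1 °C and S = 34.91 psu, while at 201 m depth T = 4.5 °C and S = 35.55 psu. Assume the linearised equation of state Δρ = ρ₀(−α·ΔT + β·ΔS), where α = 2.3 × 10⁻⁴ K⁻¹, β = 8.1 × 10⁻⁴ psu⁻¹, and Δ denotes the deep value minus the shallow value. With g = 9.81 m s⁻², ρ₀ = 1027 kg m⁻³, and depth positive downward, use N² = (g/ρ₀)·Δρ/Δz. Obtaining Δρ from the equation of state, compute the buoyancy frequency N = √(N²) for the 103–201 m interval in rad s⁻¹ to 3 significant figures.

0.0179 rad s⁻¹

ΔT = -11.6 K, ΔS = +0.64 psu (deep − shallow).
Δρ/ρ₀ = −αΔT + βΔS = 2.668 × 10⁻³ + 5.184 × 10⁻⁴ = 3.1864 × 10⁻³, so Δρ ≈ 3.272 kg m⁻³.
N² = (g/ρ₀)·Δρ/Δz = g·(Δρ/ρ₀)/Δz = 9.81 × 3.1864 × 10⁻³ / 98 = 3.1897 × 10⁻⁴ s⁻².
N = √(3.1897 × 10⁻⁴) = 0.017860 rad s⁻¹ ≈ 0.0179 rad s⁻¹.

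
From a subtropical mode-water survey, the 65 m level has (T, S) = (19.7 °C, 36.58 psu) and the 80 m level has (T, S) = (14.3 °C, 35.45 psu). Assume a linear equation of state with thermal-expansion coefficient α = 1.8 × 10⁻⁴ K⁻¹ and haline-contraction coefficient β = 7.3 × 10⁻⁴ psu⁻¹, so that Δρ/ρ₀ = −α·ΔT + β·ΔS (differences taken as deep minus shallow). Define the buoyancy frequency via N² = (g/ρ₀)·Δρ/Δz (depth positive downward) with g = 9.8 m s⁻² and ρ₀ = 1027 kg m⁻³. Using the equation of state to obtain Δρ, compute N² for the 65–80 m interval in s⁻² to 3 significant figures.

9.61 × 10⁻⁵ s⁻²

ΔT = -5.4 K, ΔS = -1.13 psu (deep − shallow).
Δρ/ρ₀ = −αΔT + βΔS = 9.72 × 10⁻⁴ − 8.249 × 10⁻⁴ = 1.471 × 10⁻⁴, so Δρ ≈ 0.1511 kg m⁻³.
N² = (g/ρ₀)·Δρ/Δz = g·(Δρ/ρ₀)/Δz = 9.8 × 1.471 × 10⁻⁴ / 15 = 9.6105 × 10⁻⁵ s⁻² ≈ 9.61 × 10⁻⁵ s⁻².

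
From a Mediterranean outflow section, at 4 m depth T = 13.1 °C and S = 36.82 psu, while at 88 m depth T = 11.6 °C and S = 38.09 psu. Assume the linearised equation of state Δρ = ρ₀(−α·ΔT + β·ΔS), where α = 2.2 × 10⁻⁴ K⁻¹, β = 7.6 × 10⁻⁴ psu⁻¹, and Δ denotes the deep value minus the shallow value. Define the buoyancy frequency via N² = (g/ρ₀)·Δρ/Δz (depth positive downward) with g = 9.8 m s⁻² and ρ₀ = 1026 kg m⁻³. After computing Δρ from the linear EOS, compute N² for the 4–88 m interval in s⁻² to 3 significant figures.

1.51 × 10⁻⁴ s⁻²

ΔT = -1.5 K, ΔS = +1.27 psu (deep − shallow).
Δρ/ρ₀ = −αΔT + βΔS = 3.30 × 10⁻⁴ + 9.652 × 10⁻⁴ = 1.2952 × 10⁻³, so Δρ ≈ 1.329 kg m⁻³.
N² = (g/ρ₀)·Δρ/Δz = g·(Δρ/ρ₀)/Δz = 9.8 × 1.2952 × 10⁻³ / 84 = 1.5111 × 10⁻⁴ s⁻² ≈ 1.51 × 10⁻⁴ s⁻².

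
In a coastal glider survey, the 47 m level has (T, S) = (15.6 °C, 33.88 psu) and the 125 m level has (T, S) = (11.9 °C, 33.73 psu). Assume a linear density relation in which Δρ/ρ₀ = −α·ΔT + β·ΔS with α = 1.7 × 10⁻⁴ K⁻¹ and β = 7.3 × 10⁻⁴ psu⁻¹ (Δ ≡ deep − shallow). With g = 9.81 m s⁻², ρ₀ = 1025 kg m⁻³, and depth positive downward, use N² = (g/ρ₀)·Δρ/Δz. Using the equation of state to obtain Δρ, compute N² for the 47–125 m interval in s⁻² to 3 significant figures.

ΔT = -3.7 K, ΔS = -0.15 psu (deep − shallow).
Δρ/ρ₀ = −αΔT + βΔS = 6.29 × 10⁻⁴ − 1.095 × 10⁻⁴ = 5.195 × 10⁻⁴, so Δρ ≈ 0.5325 kg m⁻³.
N² = (g/ρ₀)·Δρ/Δz = g·(Δρ/ρ₀)/Δz = 9.81 × 5.195 × 10⁻⁴ / 78 = 6.5337 × 10⁻⁵ s⁻² ≈ 6.53 × 10⁻⁵ s⁻².

6.53 × 10⁻⁵ s⁻²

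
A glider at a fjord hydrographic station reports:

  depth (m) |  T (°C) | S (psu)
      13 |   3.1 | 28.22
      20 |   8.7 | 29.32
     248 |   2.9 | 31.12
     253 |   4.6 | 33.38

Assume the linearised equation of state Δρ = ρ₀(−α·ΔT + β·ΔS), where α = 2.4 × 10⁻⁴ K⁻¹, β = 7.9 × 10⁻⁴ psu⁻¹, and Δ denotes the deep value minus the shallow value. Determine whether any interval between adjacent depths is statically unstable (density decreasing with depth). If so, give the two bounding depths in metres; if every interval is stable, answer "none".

Evaluate Δρ/ρ₀ = −αΔT + βΔS across each adjacent pair:
  13–20 m: −αΔT+βΔS = −(2.4 × 10⁻⁴)(+5.6)+(7.9 × 10⁻⁴)(+1.10) = -4.7 × 10⁻⁴ → UNSTABLE
  20–248 m: −αΔT+βΔS = −(2.4 × 10⁻⁴)(-5.8)+(7.9 × 10⁻⁴)(+1.80) = 2.8 × 10⁻³ → stable
  248–253 m: −αΔT+βΔS = −(2.4 × 10⁻⁴)(+1.7)+(7.9 × 10⁻⁴)(+2.26) = 1.4 × 10⁻³ → stable
The 13–20 m interval has Δρ < 0: lighter water underlies denser water.

13–20 m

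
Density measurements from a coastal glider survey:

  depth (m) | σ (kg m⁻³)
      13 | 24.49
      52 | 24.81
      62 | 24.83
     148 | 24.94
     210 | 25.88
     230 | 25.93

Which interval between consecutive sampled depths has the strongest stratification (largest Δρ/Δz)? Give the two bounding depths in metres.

Compute the density gradient over each adjacent pair:
  13–52 m: Δρ/Δz = 0.32/39 = 8.2 × 10⁻³ kg m⁻⁴
  52–62 m: Δρ/Δz = 0.02/10 = 2.0 × 10⁻³ kg m⁻⁴
  62–148 m: Δρ/Δz = 0.11/86 = 1.3 × 10⁻³ kg m⁻⁴
  148–210 m: Δρ/Δz = 0.94/62 = 0.015 kg m⁻⁴
  210–230 m: Δρ/Δz = 0.05/20 = 2.5 × 10⁻³ kg m⁻⁴
The largest gradient is in the 148–210 m interval — the pycnocline.

148–210 m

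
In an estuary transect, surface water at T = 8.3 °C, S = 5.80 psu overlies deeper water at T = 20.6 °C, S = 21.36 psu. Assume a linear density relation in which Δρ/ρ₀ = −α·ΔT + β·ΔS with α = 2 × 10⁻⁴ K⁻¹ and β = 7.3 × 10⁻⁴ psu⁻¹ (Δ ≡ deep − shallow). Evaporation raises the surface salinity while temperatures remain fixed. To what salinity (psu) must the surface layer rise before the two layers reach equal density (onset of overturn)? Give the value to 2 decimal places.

Neutral buoyancy requires −α(T_deep − T_surf) + β(S_deep − S_surf′) = 0.
S_surf′ = S_deep − (α/β)·ΔT = 21.36 − (2 × 10⁻⁴/7.3 × 10⁻⁴)·(+12.3) = 17.9901 psu.
Increase required: 17.9901 − 5.80 = 12.1901 psu.

17.99 psu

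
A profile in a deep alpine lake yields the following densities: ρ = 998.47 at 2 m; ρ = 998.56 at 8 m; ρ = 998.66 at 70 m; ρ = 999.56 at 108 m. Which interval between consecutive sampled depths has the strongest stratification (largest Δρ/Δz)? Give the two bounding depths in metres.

Compute the density gradient over each adjacent pair:
  2–8 m: Δρ/Δz = 0.09/6 = 0.015 kg m⁻⁴
  8–70 m: Δρ/Δz = 0.10/62 = 1.6 × 10⁻³ kg m⁻⁴
  70–108 m: Δρ/Δz = 0.90/38 = 0.024 kg m⁻⁴
The largest gradient is in the 70–108 m interval — the pycnocline.

70–108 m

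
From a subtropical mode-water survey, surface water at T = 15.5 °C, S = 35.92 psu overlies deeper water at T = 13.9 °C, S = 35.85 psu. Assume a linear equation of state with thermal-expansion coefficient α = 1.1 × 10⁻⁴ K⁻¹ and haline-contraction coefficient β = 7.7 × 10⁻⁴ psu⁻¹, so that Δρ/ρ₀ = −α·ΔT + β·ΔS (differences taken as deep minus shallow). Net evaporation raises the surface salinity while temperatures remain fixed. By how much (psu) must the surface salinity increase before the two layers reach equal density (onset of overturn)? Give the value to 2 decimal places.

0.16 psu

Neutral buoyancy requires −α(T_deep − T_surf) + β(S_deep − S_surf′) = 0.
S_surf′ = S_deep − (α/β)·ΔT = 35.85 − (1.1 × 10⁻⁴/7.7 × 10⁻⁴)·(-1.6) = 36.0786 psu.
Increase required: 36.0786 − 35.92 = 0.1586 psu.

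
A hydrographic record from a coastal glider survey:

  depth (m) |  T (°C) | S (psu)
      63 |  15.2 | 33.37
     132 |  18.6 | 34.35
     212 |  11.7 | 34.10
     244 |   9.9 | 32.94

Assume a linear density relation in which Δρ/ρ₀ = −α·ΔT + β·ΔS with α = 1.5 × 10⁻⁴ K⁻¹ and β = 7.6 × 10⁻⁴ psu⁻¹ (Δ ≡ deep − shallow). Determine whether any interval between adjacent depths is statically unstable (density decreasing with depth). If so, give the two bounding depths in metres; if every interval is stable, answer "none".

Evaluate Δρ/ρ₀ = −αΔT + βΔS across each adjacent pair:
  63–132 m: −αΔT+βΔS = −(1.5 × 10⁻⁴)(+3.4)+(7.6 × 10⁻⁴)(+0.98) = 2.3 × 10⁻⁴ → stable
  132–212 m: −αΔT+βΔS = −(1.5 × 10⁻⁴)(-6.9)+(7.6 × 10⁻⁴)(-0.25) = 8.4 × 10⁻⁴ → stable
  212–244 m: −αΔT+βΔS = −(1.5 × 10⁻⁴)(-1.8)+(7.6 × 10⁻⁴)(-1.16) = -6.1 × 10⁻⁴ → UNSTABLE
The 212–244 m interval has Δρ < 0: lighter water underlies denser water.

212–244 m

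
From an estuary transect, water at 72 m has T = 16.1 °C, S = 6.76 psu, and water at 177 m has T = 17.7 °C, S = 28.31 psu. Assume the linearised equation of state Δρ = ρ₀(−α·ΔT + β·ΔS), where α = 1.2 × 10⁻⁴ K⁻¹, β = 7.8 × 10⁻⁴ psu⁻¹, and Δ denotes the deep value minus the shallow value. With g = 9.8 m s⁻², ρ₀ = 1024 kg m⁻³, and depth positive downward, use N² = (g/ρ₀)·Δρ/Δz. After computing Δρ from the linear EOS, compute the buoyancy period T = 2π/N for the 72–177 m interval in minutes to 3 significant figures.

2.66 min

ΔT = +1.6 K, ΔS = +21.55 psu (deep − shallow).
Δρ/ρ₀ = −αΔT + βΔS = -1.92 × 10⁻⁴ + 0.016809 = 0.016617, so Δρ ≈ 17.02 kg m⁻³.
N² = (g/ρ₀)·Δρ/Δz = g·(Δρ/ρ₀)/Δz = 9.8 × 0.016617 / 105 = 1.5509 × 10⁻³ s⁻².
N = √(1.5509 × 10⁻³) = 0.039381 rad s⁻¹ → T = 2π/N = 159.55 s = 2.6592 min ≈ 2.66 min.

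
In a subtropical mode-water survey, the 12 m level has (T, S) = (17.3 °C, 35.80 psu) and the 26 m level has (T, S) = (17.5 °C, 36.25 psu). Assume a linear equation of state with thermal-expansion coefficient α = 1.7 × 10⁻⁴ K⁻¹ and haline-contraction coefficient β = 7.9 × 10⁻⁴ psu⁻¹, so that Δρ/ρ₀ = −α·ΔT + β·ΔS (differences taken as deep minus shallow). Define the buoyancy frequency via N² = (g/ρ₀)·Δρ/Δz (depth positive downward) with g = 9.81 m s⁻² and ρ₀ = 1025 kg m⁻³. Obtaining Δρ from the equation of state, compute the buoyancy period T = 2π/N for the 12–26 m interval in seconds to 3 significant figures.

ΔT = +0.2 K, ΔS = +0.45 psu (deep − shallow).
Δρ/ρ₀ = −αΔT + βΔS = -3.40 × 10⁻⁵ + 3.555 × 10⁻⁴ = 3.215 × 10⁻⁴, so Δρ ≈ 0.3295 kg m⁻³.
N² = (g/ρ₀)·Δρ/Δz = g·(Δρ/ρ₀)/Δz = 9.81 × 3.215 × 10⁻⁴ / 14 = 2.2528 × 10⁻⁴ s⁻².
N = √(2.2528 × 10⁻⁴) = 0.015009 rad s⁻¹ → T = 2π/N = 418.63 s ≈ 419 s.

419 s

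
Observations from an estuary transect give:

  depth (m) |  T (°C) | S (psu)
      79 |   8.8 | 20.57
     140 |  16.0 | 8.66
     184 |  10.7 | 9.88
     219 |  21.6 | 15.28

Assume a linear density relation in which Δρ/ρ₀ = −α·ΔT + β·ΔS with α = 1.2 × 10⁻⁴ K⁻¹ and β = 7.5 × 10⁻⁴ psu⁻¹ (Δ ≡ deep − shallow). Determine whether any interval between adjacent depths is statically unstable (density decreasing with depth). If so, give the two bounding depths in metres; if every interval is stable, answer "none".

79–140 m

Evaluate Δρ/ρ₀ = −αΔT + βΔS across each adjacent pair:
  79–140 m: −αΔT+βΔS = −(1.2 × 10⁻⁴)(+7.2)+(7.5 × 10⁻⁴)(-11.91) = -9.8 × 10⁻³ → UNSTABLE
  140–184 m: −αΔT+βΔS = −(1.2 × 10⁻⁴)(-5.3)+(7.5 × 10⁻⁴)(+1.22) = 1.6 × 10⁻³ → stable
  184–219 m: −αΔT+βΔS = −(1.2 × 10⁻⁴)(+10.9)+(7.5 × 10⁻⁴)(+5.40) = 2.7 × 10⁻³ → stable
The 79–140 m interval has Δρ < 0: lighter water underlies denser water.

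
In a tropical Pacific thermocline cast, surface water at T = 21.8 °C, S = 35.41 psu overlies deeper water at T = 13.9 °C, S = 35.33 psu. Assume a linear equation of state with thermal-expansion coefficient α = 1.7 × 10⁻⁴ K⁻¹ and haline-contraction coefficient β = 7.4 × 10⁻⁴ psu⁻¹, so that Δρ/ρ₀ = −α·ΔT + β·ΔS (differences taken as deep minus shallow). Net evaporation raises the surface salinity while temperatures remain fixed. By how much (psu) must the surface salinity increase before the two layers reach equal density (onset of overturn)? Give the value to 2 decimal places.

1.73 psu

Neutral buoyancy requires −α(T_deep − T_surf) + β(S_deep − S_surf′) = 0.
S_surf′ = S_deep − (α/β)·ΔT = 35.33 − (1.7 × 10⁻⁴/7.4 × 10⁻⁴)·(-7.9) = 37.1449 psu.
Increase required: 37.1449 − 35.41 = 1.7349 psu.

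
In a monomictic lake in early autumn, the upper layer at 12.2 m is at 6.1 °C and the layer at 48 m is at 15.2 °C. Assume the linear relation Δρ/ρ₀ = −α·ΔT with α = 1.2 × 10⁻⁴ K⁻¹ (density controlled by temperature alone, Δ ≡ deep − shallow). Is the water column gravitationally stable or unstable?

unstable

ΔT = 15.2 − 6.1 = +9.1 K, so Δρ/ρ₀ = −αΔT = -1.092 × 10⁻³.
Δρ/ρ₀ < 0, so Δρ < 0: deeper water is lighter → statically unstable; the column would overturn.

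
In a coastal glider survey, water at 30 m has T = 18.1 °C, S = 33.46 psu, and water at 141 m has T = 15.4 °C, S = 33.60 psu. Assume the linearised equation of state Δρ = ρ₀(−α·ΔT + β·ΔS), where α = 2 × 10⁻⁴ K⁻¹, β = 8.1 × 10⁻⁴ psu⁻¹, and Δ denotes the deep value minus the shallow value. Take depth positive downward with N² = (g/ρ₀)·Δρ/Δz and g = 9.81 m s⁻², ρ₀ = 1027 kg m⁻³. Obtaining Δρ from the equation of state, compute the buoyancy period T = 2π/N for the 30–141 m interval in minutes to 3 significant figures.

ΔT = -2.7 K, ΔS = +0.14 psu (deep − shallow).
Δρ/ρ₀ = −αΔT + βΔS = 5.40 × 10⁻⁴ + 1.134 × 10⁻⁴ = 6.534 × 10⁻⁴, so Δρ ≈ 0.6710 kg m⁻³.
N² = (g/ρ₀)·Δρ/Δz = g·(Δρ/ρ₀)/Δz = 9.81 × 6.534 × 10⁻⁴ / 111 = 5.7746 × 10⁻⁵ s⁻².
N = √(5.7746 × 10⁻⁵) = 7.5991 × 10⁻³ rad s⁻¹ → T = 2π/N = 826.83 s = 13.780 min ≈ 13.8 min.

13.8 min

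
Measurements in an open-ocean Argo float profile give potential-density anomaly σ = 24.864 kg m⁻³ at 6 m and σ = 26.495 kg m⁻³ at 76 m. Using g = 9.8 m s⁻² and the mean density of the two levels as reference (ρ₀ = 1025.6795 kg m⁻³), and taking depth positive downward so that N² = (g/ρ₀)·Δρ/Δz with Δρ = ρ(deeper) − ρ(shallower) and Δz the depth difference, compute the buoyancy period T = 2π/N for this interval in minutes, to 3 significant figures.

7.02 min

Δρ = 1026.495 − 1024.864 = 1.631 kg m⁻³ over Δz = 76 − 6 = 70 m.
N² = (9.8/1025.6795) × (1.631/70) = 2.2262 × 10⁻⁴ s⁻².
N = √(2.2262 × 10⁻⁴) = 0.014920 rad s⁻¹, so T = 2π/N = 421.13 s = 7.0188 min ≈ 7.02 min.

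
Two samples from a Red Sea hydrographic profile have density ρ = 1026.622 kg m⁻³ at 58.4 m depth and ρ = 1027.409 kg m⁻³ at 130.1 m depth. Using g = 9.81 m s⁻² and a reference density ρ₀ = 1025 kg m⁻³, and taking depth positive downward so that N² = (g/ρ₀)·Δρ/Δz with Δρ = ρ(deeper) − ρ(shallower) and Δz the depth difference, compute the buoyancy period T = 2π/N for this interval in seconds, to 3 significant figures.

Δρ = 1027.409 − 1026.622 = 0.787 kg m⁻³ over Δz = 130.1 − 58.4 = 71.7 m.
N² = (9.81/1025) × (0.787/71.7) = 1.0505 × 10⁻⁴ s⁻².
N = √(1.0505 × 10⁻⁴) = 0.010249 rad s⁻¹, so T = 2π/N = 613.05 s ≈ 613 s.
Since Δρ > 0 the layer is stably stratified.

613 s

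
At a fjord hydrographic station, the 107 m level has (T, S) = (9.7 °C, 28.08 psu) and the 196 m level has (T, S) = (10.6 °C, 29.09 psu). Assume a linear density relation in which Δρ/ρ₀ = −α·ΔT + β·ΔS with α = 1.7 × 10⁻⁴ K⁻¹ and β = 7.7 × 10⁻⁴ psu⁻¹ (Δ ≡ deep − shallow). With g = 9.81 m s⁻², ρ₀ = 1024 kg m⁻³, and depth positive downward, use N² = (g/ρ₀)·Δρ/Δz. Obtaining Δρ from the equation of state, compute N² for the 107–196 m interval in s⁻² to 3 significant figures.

ΔT = +0.9 K, ΔS = +1.01 psu (deep − shallow).
Δρ/ρ₀ = −αΔT + βΔS = -1.53 × 10⁻⁴ + 7.777 × 10⁻⁴ = 6.247 × 10⁻⁴, so Δρ ≈ 0.6397 kg m⁻³.
N² = (g/ρ₀)·Δρ/Δz = g·(Δρ/ρ₀)/Δz = 9.81 × 6.247 × 10⁻⁴ / 89 = 6.8857 × 10⁻⁵ s⁻² ≈ 6.89 × 10⁻⁵ s⁻².

6.89 × 10⁻⁵ s⁻²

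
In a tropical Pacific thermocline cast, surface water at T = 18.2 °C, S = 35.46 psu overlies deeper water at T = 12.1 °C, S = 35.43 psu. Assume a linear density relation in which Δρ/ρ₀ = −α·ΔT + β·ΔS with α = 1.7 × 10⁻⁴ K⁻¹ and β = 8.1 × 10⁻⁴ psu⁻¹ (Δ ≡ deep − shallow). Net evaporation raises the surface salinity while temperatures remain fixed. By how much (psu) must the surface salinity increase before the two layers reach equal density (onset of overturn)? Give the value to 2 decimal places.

Neutral buoyancy requires −α(T_deep − T_surf) + β(S_deep − S_surf′) = 0.
S_surf′ = S_deep − (α/β)·ΔT = 35.43 − (1.7 × 10⁻⁴/8.1 × 10⁻⁴)·(-6.1) = 36.7102 psu.
Increase required: 36.7102 − 35.46 = 1.2502 psu.

1.25 psu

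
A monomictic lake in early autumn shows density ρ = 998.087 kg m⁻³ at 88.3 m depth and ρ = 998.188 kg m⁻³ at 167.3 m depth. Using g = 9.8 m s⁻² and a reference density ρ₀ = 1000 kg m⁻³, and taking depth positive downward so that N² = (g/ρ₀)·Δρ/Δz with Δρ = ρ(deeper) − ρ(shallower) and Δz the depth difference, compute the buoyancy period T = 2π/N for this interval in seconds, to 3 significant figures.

1.78 × 10³ s

Δρ = 998.188 − 998.087 = 0.101 kg m⁻³ over Δz = 167.3 − 88.3 = 79 m.
N² = (9.8/1000) × (0.101/79) = 1.2529 × 10⁻⁵ s⁻².
N = √(1.2529 × 10⁻⁵) = 3.5396 × 10⁻³ rad s⁻¹, so T = 2π/N = 1.7751 × 10³ s ≈ 1.78 × 10³ s.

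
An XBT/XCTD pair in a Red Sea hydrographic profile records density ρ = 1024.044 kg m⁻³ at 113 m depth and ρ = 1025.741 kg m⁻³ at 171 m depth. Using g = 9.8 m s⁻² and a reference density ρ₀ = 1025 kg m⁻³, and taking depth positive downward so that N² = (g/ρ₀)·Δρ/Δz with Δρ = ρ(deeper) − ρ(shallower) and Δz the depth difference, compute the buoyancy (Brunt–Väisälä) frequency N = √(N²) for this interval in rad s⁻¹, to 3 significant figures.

Δρ = 1025.741 − 1024.044 = 1.697 kg m⁻³ over Δz = 171 − 113 = 58 m.
N² = (9.8/1025) × (1.697/58) = 2.7974 × 10⁻⁴ s⁻².
N = √(2.7974 × 10⁻⁴) = 0.016725 rad s⁻¹ ≈ 0.0167 rad s⁻¹.
Since Δρ > 0 the layer is stably stratified.

0.0167 rad s⁻¹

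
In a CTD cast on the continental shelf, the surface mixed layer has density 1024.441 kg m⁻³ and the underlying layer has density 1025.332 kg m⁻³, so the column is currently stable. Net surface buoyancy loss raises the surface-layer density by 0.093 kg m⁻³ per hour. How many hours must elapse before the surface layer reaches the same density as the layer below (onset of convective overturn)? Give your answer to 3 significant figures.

Density deficit of the surface layer: 1025.332 − 1024.441 = 0.891 kg m⁻³.
Required change = 0.891 / 0.093 = 9.58 hours.

9.58 hours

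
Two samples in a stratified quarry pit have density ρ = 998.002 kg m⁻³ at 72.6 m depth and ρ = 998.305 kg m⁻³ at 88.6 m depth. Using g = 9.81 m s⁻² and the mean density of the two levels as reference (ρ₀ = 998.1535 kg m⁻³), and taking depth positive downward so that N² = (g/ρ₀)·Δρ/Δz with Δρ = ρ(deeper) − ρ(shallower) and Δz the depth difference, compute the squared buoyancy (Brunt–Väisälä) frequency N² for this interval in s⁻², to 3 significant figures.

Δρ = 998.305 − 998.002 = 0.303 kg m⁻³ over Δz = 88.6 − 72.6 = 16 m.
N² = (9.81/998.1535) × (0.303/16) = 1.8612 × 10⁻⁴ s⁻² ≈ 1.86 × 10⁻⁴ s⁻².

1.86 × 10⁻⁴ s⁻²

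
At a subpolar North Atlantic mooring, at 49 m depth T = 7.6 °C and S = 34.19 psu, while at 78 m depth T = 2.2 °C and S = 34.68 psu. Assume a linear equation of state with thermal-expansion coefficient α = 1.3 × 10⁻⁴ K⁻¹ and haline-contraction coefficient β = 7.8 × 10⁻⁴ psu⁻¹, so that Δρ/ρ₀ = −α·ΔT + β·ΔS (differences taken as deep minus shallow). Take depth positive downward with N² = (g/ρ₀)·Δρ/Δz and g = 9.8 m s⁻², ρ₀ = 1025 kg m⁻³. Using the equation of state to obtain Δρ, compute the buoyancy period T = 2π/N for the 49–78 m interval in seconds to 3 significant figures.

ΔT = -5.4 K, ΔS = +0.49 psu (deep − shallow).
Δρ/ρ₀ = −αΔT + βΔS = 7.02 × 10⁻⁴ + 3.822 × 10⁻⁴ = 1.0842 × 10⁻³, so Δρ ≈ 1.111 kg m⁻³.
N² = (g/ρ₀)·Δρ/Δz = g·(Δρ/ρ₀)/Δz = 9.8 × 1.0842 × 10⁻³ / 29 = 3.6638 × 10⁻⁴ s⁻².
N = √(3.6638 × 10⁻⁴) = 0.019141 rad s⁻¹ → T = 2π/N = 328.26 s ≈ 328 s.

328 s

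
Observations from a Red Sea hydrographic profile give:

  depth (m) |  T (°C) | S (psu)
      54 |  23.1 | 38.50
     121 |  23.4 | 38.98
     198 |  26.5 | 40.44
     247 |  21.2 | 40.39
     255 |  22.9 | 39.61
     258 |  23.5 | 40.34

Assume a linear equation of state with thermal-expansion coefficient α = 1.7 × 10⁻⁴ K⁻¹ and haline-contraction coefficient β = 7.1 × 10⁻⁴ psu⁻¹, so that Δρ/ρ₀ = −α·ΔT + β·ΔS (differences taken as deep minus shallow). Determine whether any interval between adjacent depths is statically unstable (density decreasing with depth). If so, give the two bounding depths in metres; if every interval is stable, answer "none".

Evaluate Δρ/ρ₀ = −αΔT + βΔS across each adjacent pair:
  54–121 m: −αΔT+βΔS = −(1.7 × 10⁻⁴)(+0.3)+(7.1 × 10⁻⁴)(+0.48) = 2.9 × 10⁻⁴ → stable
  121–198 m: −αΔT+βΔS = −(1.7 × 10⁻⁴)(+3.1)+(7.1 × 10⁻⁴)(+1.46) = 5.1 × 10⁻⁴ → stable
  198–247 m: −αΔT+βΔS = −(1.7 × 10⁻⁴)(-5.3)+(7.1 × 10⁻⁴)(-0.05) = 8.7 × 10⁻⁴ → stable
  247–255 m: −αΔT+βΔS = −(1.7 × 10⁻⁴)(+1.7)+(7.1 × 10⁻⁴)(-0.78) = -8.4 × 10⁻⁴ → UNSTABLE
  255–258 m: −αΔT+βΔS = −(1.7 × 10⁻⁴)(+0.6)+(7.1 × 10⁻⁴)(+0.73) = 4.2 × 10⁻⁴ → stable
The 247–255 m interval has Δρ < 0: lighter water underlies denser water.

247–255 m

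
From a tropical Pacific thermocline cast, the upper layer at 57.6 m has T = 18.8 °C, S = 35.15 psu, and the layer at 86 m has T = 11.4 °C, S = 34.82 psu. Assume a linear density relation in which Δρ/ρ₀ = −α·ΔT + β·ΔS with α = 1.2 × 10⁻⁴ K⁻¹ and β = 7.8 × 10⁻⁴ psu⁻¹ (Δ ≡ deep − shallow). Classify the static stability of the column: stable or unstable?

stable

ΔT = 11.4 − 18.8 = -7.4 K and ΔS = 34.82 − 35.15 = -0.33 psu (deep − shallow).
−αΔT = 8.88 × 10⁻⁴; βΔS = -2.574 × 10⁻⁴; sum Δρ/ρ₀ = 6.306 × 10⁻⁴.
Δρ/ρ₀ > 0, so Δρ > 0: deeper water is denser → statically stable.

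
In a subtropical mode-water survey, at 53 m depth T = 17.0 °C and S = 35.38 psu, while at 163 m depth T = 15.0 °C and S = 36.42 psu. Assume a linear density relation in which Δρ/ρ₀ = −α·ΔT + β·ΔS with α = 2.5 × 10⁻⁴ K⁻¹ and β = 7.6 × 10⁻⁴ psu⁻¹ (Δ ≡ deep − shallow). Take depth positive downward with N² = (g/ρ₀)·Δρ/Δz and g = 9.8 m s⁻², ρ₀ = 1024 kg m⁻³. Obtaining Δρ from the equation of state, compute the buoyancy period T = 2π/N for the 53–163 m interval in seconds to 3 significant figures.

ΔT = -2.0 K, ΔS = +1.04 psu (deep − shallow).
Δρ/ρ₀ = −αΔT + βΔS = 5.00 × 10⁻⁴ + 7.904 × 10⁻⁴ = 1.2904 × 10⁻³, so Δρ ≈ 1.321 kg m⁻³.
N² = (g/ρ₀)·Δρ/Δz = g·(Δρ/ρ₀)/Δz = 9.8 × 1.2904 × 10⁻³ / 110 = 1.1496 × 10⁻⁴ s⁻².
N = √(1.1496 × 10⁻⁴) = 0.010722 rad s⁻¹ → T = 2π/N = 586.01 s ≈ 586 s.

586 s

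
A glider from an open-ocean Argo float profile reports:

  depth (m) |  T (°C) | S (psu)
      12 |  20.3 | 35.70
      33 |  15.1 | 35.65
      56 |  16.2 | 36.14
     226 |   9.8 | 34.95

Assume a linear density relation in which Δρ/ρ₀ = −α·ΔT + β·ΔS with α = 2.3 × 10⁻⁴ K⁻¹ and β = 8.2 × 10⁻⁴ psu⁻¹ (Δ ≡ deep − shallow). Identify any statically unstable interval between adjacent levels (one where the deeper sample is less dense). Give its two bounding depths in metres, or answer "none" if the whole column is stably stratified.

none

Evaluate Δρ/ρ₀ = −αΔT + βΔS across each adjacent pair:
  12–33 m: −αΔT+βΔS = −(2.3 × 10⁻⁴)(-5.2)+(8.2 × 10⁻⁴)(-0.05) = 1.2 × 10⁻³ → stable
  33–56 m: −αΔT+βΔS = −(2.3 × 10⁻⁴)(+1.1)+(8.2 × 10⁻⁴)(+0.49) = 1.5 × 10⁻⁴ → stable
  56–226 m: −αΔT+βΔS = −(2.3 × 10⁻⁴)(-6.4)+(8.2 × 10⁻⁴)(-1.19) = 5.0 × 10⁻⁴ → stable
Every interval has Δρ > 0: the column is stably stratified throughout.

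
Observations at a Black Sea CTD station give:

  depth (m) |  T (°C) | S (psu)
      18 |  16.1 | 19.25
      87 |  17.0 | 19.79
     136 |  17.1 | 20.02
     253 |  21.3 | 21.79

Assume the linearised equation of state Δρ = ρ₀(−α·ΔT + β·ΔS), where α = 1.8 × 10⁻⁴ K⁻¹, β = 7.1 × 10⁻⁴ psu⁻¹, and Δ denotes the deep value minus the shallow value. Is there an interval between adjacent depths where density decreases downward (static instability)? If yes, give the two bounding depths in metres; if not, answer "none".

none

Evaluate Δρ/ρ₀ = −αΔT + βΔS across each adjacent pair:
  18–87 m: −αΔT+βΔS = −(1.8 × 10⁻⁴)(+0.9)+(7.1 × 10⁻⁴)(+0.54) = 2.2 × 10⁻⁴ → stable
  87–136 m: −αΔT+βΔS = −(1.8 × 10⁻⁴)(+0.1)+(7.1 × 10⁻⁴)(+0.23) = 1.5 × 10⁻⁴ → stable
  136–253 m: −αΔT+βΔS = −(1.8 × 10⁻⁴)(+4.2)+(7.1 × 10⁻⁴)(+1.77) = 5.0 × 10⁻⁴ → stable
Every interval has Δρ > 0: the column is stably stratified throughout.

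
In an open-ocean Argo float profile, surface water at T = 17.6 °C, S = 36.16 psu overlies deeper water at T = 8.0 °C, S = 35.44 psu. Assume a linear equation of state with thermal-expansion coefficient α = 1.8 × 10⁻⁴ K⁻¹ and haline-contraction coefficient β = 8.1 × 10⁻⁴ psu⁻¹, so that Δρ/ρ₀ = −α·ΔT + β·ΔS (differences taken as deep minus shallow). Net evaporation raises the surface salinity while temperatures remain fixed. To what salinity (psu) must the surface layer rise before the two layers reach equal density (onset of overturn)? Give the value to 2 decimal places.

Neutral buoyancy requires −α(T_deep − T_surf) + β(S_deep − S_surf′) = 0.
S_surf′ = S_deep − (α/β)·ΔT = 35.44 − (1.8 × 10⁻⁴/8.1 × 10⁻⁴)·(-9.6) = 37.5733 psu.
Increase required: 37.5733 − 36.16 = 1.4133 psu.

37.57 psu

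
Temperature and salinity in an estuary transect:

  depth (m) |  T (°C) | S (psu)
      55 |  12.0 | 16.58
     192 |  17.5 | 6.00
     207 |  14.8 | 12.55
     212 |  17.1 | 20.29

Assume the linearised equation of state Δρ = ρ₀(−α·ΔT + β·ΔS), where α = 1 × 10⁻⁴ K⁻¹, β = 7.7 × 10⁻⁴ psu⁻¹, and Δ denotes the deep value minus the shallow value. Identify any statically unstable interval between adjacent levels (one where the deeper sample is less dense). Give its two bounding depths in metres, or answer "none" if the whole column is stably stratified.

Evaluate Δρ/ρ₀ = −αΔT + βΔS across each adjacent pair:
  55–192 m: −αΔT+βΔS = −(1 × 10⁻⁴)(+5.5)+(7.7 × 10⁻⁴)(-10.58) = -8.7 × 10⁻³ → UNSTABLE
  192–207 m: −αΔT+βΔS = −(1 × 10⁻⁴)(-2.7)+(7.7 × 10⁻⁴)(+6.55) = 5.3 × 10⁻³ → stable
  207–212 m: −αΔT+βΔS = −(1 × 10⁻⁴)(+2.3)+(7.7 × 10⁻⁴)(+7.74) = 5.7 × 10⁻³ → stable
The 55–192 m interval has Δρ < 0: lighter water underlies denser water.

55–192 m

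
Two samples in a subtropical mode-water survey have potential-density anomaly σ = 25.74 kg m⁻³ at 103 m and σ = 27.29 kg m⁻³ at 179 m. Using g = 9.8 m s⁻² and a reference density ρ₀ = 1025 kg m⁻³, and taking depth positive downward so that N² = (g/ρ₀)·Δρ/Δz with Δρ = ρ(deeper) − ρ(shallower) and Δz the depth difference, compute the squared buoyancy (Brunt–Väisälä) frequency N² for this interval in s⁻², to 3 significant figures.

Δρ = 1027.29 − 1025.74 = 1.55 kg m⁻³ over Δz = 179 − 103 = 76 m.
N² = (9.8/1025) × (1.55/76) = 1.9499 × 10⁻⁴ s⁻² ≈ 1.95 × 10⁻⁴ s⁻².

1.95 × 10⁻⁴ s⁻²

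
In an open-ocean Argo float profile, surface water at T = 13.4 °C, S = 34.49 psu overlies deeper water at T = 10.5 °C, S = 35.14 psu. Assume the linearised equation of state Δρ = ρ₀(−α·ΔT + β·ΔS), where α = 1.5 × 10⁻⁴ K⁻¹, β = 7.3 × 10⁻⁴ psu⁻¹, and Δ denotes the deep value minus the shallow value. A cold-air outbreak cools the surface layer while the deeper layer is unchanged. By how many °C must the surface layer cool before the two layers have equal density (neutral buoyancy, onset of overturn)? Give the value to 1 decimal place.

Neutral buoyancy requires Δρ = 0, i.e. −α(T_deep − T_surf′) + β(S_deep − S_surf) = 0.
T_surf′ = T_deep − (β/α)·ΔS = 10.5 − (7.3 × 10⁻⁴/1.5 × 10⁻⁴)·(+0.65) = 7.337 °C.
Cooling required: 13.4 − (7.337) = 6.063 °C.

6.1 °C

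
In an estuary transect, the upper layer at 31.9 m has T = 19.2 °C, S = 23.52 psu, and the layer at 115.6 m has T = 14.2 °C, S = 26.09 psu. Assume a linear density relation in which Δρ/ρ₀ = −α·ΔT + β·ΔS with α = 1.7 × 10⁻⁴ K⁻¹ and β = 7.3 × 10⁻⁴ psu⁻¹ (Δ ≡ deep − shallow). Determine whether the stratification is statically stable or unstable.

ΔT = 14.2 − 19.2 = -5.0 K and ΔS = 26.09 − 23.52 = +2.57 psu (deep − shallow).
−αΔT = 8.50 × 10⁻⁴; βΔS = 1.8761 × 10⁻³; sum Δρ/ρ₀ = 2.7261 × 10⁻³.
Δρ/ρ₀ > 0, so Δρ > 0: deeper water is denser → statically stable.

stable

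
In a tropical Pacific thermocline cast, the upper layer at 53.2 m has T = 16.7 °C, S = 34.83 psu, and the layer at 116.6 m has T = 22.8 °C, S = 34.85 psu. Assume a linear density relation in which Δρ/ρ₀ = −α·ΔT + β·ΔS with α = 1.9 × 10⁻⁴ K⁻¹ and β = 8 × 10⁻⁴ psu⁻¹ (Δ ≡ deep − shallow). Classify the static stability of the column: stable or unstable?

ΔT = 22.8 − 16.7 = +6.1 K and ΔS = 34.85 − 34.83 = +0.02 psu (deep − shallow).
−αΔT = -1.159 × 10⁻³; βΔS = 1.60 × 10⁻⁵; sum Δρ/ρ₀ = -1.143 × 10⁻³.
Δρ/ρ₀ < 0, so Δρ < 0: deeper water is lighter → statically unstable; the column would overturn.

unstable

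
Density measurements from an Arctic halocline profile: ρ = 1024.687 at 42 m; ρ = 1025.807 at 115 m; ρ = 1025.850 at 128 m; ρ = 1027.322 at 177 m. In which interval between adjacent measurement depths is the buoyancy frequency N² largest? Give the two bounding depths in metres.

Compute the density gradient over each adjacent pair:
  42–115 m: Δρ/Δz = 1.120/73 = 0.015 kg m⁻⁴
  115–128 m: Δρ/Δz = 0.043/13 = 3.3 × 10⁻³ kg m⁻⁴
  128–177 m: Δρ/Δz = 1.472/49 = 0.030 kg m⁻⁴
The largest gradient is in the 128–177 m interval — the pycnocline.

128–177 m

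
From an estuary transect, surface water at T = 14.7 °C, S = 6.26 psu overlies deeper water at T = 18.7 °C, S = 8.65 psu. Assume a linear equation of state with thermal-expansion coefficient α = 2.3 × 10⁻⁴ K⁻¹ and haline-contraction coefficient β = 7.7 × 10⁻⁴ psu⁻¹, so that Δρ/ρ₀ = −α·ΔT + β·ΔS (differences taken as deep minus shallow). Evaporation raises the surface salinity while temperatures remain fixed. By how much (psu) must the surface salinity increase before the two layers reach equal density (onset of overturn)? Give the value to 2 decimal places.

Neutral buoyancy requires −α(T_deep − T_surf) + β(S_deep − S_surf′) = 0.
S_surf′ = S_deep − (α/β)·ΔT = 8.65 − (2.3 × 10⁻⁴/7.7 × 10⁻⁴)·(+4.0) = 7.4552 psu.
Increase required: 7.4552 − 6.26 = 1.1952 psu.

1.20 psu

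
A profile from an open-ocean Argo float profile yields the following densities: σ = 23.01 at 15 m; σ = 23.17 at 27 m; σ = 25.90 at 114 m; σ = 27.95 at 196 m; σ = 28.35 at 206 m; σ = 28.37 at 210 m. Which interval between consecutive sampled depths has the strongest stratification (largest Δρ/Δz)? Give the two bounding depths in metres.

Compute the density gradient over each adjacent pair:
  15–27 m: Δρ/Δz = 0.16/12 = 0.013 kg m⁻⁴
  27–114 m: Δρ/Δz = 2.73/87 = 0.031 kg m⁻⁴
  114–196 m: Δρ/Δz = 2.05/82 = 0.025 kg m⁻⁴
  196–206 m: Δρ/Δz = 0.40/10 = 0.040 kg m⁻⁴
  206–210 m: Δρ/Δz = 0.02/4 = 5.0 × 10⁻³ kg m⁻⁴
The largest gradient is in the 196–206 m interval — the pycnocline.

196–206 m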